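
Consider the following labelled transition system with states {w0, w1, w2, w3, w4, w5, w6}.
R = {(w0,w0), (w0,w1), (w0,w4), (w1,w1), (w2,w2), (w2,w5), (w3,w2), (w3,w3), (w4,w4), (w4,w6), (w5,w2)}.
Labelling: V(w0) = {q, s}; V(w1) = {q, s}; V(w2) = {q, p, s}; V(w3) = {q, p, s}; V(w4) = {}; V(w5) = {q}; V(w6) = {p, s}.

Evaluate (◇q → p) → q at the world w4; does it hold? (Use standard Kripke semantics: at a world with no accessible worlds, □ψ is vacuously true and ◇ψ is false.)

No

Recall that ◇ψ holds at a world iff ψ holds at some accessible world.
At w4: ◇q → p is true, q is false, so (◇q → p) → q is false.
  At w4: ◇q is false, p is false, so ◇q → p is true.
    At w4: ◇q requires q at some successor in {w4, w6}.
      At w4: q is false.
      At w6: q is false.
    So ◇q is false at w4.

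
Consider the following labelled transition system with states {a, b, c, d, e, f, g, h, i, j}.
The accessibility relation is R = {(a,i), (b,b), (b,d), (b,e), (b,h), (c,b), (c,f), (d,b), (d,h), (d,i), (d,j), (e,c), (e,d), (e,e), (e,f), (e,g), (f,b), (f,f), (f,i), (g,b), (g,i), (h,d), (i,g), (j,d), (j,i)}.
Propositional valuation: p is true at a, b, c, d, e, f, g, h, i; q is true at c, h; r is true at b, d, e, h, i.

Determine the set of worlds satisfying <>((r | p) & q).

Let φ = <>((r | p) & q). Evaluate φ at each world:
  a (successors {i}): φ is false.
  b (successors {b, d, e, h}): φ is true.
  c (successors {b, f}): φ is false.
  d (successors {b, h, i, j}): φ is true.
  e (successors {c, d, e, f, g}): φ is true.
  f (successors {b, f, i}): φ is false.
  g (successors {b, i}): φ is false.
  h (successors {d}): φ is false.
  i (successors {g}): φ is false.
  j (successors {d, i}): φ is false.
For instance, at h:
  At h: <>((r | p) & q) requires (r | p) & q at some successor in {d}.
    At d: (r | p) & q is false.
  So <>((r | p) & q) is false at h.
Satisfying worlds: {b, d, e}

b, d, e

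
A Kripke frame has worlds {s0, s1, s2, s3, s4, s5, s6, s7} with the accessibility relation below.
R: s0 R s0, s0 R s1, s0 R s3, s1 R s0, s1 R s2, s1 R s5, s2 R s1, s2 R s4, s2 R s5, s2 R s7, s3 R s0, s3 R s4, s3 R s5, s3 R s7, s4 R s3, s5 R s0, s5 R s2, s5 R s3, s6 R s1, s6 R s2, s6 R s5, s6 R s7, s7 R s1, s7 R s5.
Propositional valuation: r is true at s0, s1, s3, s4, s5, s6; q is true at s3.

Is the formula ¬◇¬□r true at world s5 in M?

At s5: ◇¬□r is true, so ¬◇¬□r is false.
  At s5: ◇¬□r requires ¬□r at some successor in {s0, s2, s3}.
    ¬□r holds at s2, so ◇¬□r is true at s5.
      At s2: □r is false, so ¬□r is true.

No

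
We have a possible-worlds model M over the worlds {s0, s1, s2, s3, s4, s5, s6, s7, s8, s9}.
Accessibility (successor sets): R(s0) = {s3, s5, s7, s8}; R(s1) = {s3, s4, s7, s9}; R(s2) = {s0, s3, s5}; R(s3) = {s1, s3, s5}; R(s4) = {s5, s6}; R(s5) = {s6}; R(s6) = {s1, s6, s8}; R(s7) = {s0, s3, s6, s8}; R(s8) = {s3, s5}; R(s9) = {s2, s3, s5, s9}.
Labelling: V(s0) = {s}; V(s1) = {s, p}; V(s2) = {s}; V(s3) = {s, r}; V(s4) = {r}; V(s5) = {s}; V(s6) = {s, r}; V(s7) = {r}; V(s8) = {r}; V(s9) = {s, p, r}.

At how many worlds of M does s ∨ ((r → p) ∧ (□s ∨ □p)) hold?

7

Recall that □ψ holds at a world iff ψ holds at every accessible world, and ◇ψ holds iff ψ holds at some accessible world.
Let φ = s ∨ ((r → p) ∧ (□s ∨ □p)). Evaluate φ at each world:
  s0 (successors {s3, s5, s7, s8}): φ is true.
  s1 (successors {s3, s4, s7, s9}): φ is true.
  s2 (successors {s0, s3, s5}): φ is true.
  s3 (successors {s1, s3, s5}): φ is true.
  s4 (successors {s5, s6}): φ is false.
  s5 (successors {s6}): φ is true.
  s6 (successors {s1, s6, s8}): φ is true.
  s7 (successors {s0, s3, s6, s8}): φ is false.
  s8 (successors {s3, s5}): φ is false.
  s9 (successors {s2, s3, s5, s9}): φ is true.
For instance, at s5:
  At s5: s is true, (r → p) ∧ (□s ∨ □p) is true, so s ∨ ((r → p) ∧ (□s ∨ □p)) is true.
    At s5: r → p is true, □s ∨ □p is true, so (r → p) ∧ (□s ∨ □p) is true.
      At s5: □s is true, □p is false, so □s ∨ □p is true.
Satisfying worlds: {s0, s1, s2, s3, s5, s6, s9}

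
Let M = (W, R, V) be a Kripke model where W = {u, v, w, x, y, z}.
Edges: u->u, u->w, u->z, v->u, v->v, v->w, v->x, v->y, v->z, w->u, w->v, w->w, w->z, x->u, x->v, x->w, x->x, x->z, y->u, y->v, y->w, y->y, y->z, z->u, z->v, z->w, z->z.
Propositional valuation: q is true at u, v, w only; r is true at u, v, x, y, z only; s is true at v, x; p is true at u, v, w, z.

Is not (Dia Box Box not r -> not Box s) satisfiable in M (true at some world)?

No

Recall that Box ψ holds at a world iff ψ holds at every accessible world, and Dia ψ holds iff ψ holds at some accessible world.
Let φ = not (Dia Box Box not r -> not Box s). Evaluate φ at each world:
  u (successors {u, w, z}): φ is false.
  v (successors {u, v, w, x, y, z}): φ is false.
  w (successors {u, v, w, z}): φ is false.
  x (successors {u, v, w, x, z}): φ is false.
  y (successors {u, v, w, y, z}): φ is false.
  z (successors {u, v, w, z}): φ is false.
For instance, at z:
  At z: Dia Box Box not r -> not Box s is true, so not (Dia Box Box not r -> not Box s) is false.
    At z: Dia Box Box not r is false, not Box s is true, so Dia Box Box not r -> not Box s is true.
      At z: Dia Box Box not r requires Box Box not r at some successor in {u, v, w, z}.
        At u: Box Box not r is false.
        At v: Box Box not r is false.
        At w: Box Box not r is false.
        At z: Box Box not r is false.
      So Dia Box Box not r is false at z.
      At z: Box s is false, so not Box s is true.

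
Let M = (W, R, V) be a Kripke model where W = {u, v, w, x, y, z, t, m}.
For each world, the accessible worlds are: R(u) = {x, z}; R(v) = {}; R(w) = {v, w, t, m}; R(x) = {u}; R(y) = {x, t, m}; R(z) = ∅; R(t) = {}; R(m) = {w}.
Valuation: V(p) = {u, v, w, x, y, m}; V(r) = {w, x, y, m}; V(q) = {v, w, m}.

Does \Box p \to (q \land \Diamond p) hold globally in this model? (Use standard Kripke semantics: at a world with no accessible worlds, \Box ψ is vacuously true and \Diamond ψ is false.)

Recall that \Box ψ holds at a world iff ψ holds at every accessible world, and \Diamond ψ holds iff ψ holds at some accessible world.
Let φ = \Box p \to (q \land \Diamond p). Evaluate φ at each world:
  u (successors {x, z}): φ is true.
  v (successors ∅): φ is false.
  w (successors {v, w, t, m}): φ is true.
  x (successors {u}): φ is false.
  y (successors {x, t, m}): φ is true.
  z (successors ∅): φ is false.
  t (successors ∅): φ is false.
  m (successors {w}): φ is true.
Detail at v (counterexample):
  At v: \Box p is true, q \land \Diamond p is false, so \Box p \to (q \land \Diamond p) is false.
    At v: no accessible worlds, so \Box p holds vacuously.
    At v: q is true, \Diamond p is false, so q \land \Diamond p is false.
      At v: no accessible worlds, so \Diamond p is false.

No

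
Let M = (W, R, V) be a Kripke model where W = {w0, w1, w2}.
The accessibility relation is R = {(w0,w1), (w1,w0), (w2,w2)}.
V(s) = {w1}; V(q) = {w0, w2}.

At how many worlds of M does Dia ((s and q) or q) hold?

Recall that Dia ψ holds at a world iff ψ holds at some accessible world.
Let φ = Dia ((s and q) or q). Evaluate φ at each world:
  w0 (successors {w1}): φ is false.
  w1 (successors {w0}): φ is true.
  w2 (successors {w2}): φ is true.
For instance, at w2:
  At w2: Dia ((s and q) or q) requires (s and q) or q at some successor in {w2}.
    (s and q) or q holds at w2, so Dia ((s and q) or q) is true at w2.
Satisfying worlds: {w1, w2}

2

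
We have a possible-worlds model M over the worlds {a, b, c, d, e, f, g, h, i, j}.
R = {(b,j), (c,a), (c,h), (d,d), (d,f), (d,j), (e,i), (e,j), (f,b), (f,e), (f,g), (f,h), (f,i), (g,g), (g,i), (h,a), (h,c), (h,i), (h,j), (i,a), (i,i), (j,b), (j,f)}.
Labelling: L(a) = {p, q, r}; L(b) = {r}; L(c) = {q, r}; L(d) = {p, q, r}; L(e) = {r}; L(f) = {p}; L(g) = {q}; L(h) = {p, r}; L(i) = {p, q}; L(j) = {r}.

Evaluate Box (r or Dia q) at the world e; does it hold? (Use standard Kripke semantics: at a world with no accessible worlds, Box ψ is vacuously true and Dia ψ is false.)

Yes

Recall that Box ψ holds at a world iff ψ holds at every accessible world, and Dia ψ holds iff ψ holds at some accessible world.
At e: Box (r or Dia q) requires r or Dia q at every successor {i, j}.
    At i: r is false, Dia q is true, so r or Dia q is true.
      At i: Dia q requires q at some successor in {a, i}.
        q holds at a, so Dia q is true at i.
    At j: r is true, Dia q is false, so r or Dia q is true.
      At j: Dia q requires q at some successor in {b, f}.
        At b: q is false.
        At f: q is false.
      So Dia q is false at j.
So Box (r or Dia q) is true at e.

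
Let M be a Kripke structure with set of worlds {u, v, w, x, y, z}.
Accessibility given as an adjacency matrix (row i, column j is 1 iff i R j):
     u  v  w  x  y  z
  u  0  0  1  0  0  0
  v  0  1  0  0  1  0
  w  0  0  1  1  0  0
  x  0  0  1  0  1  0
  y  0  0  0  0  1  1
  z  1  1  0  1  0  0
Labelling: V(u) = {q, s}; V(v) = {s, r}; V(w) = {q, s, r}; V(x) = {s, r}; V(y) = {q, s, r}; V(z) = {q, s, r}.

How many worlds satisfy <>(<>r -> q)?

Let φ = <>(<>r -> q). Evaluate φ at each world:
  u (successors {w}): φ is true.
  v (successors {v, y}): φ is true.
  w (successors {w, x}): φ is true.
  x (successors {w, y}): φ is true.
  y (successors {y, z}): φ is true.
  z (successors {u, v, x}): φ is true.
For instance, at y:
  At y: <>(<>r -> q) requires <>r -> q at some successor in {y, z}.
    <>r -> q holds at y, so <>(<>r -> q) is true at y.
      At y: <>r is true, q is true, so <>r -> q is true.
Satisfying worlds: {u, v, w, x, y, z}

6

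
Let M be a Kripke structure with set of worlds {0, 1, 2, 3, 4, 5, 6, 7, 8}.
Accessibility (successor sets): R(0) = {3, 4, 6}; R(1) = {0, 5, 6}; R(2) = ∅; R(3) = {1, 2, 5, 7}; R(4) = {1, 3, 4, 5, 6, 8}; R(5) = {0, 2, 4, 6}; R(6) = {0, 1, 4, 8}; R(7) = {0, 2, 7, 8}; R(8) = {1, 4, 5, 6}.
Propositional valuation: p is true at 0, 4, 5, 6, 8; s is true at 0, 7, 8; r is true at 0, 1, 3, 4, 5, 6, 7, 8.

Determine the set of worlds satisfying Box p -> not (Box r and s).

Let φ = Box p -> not (Box r and s). Evaluate φ at each world:
  0 (successors {3, 4, 6}): φ is true.
  1 (successors {0, 5, 6}): φ is true.
  2 (successors ∅): φ is true.
  3 (successors {1, 2, 5, 7}): φ is true.
  4 (successors {1, 3, 4, 5, 6, 8}): φ is true.
  5 (successors {0, 2, 4, 6}): φ is true.
  6 (successors {0, 1, 4, 8}): φ is true.
  7 (successors {0, 2, 7, 8}): φ is true.
  8 (successors {1, 4, 5, 6}): φ is true.
For instance, at 8:
  At 8: Box p is false, not (Box r and s) is false, so Box p -> not (Box r and s) is true.
    At 8: Box p requires p at every successor {1, 4, 5, 6}.
      p fails at 1, so Box p is false at 8.
    At 8: Box r and s is true, so not (Box r and s) is false.
      At 8: Box r is true, s is true, so Box r and s is true.
Satisfying worlds: {0, 1, 2, 3, 4, 5, 6, 7, 8}

0, 1, 2, 3, 4, 5, 6, 7, 8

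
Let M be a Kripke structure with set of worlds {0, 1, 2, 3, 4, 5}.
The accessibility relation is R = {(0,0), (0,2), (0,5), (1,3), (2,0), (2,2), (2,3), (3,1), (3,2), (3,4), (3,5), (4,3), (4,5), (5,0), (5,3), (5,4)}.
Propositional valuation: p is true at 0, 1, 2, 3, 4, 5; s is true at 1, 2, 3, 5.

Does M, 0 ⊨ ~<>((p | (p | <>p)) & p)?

At 0: <>((p | (p | <>p)) & p) is true, so ~<>((p | (p | <>p)) & p) is false.
  At 0: <>((p | (p | <>p)) & p) requires (p | (p | <>p)) & p at some successor in {0, 2, 5}.
    (p | (p | <>p)) & p holds at 0, so <>((p | (p | <>p)) & p) is true at 0.
      At 0: p | (p | <>p) is true, p is true, so (p | (p | <>p)) & p is true.

No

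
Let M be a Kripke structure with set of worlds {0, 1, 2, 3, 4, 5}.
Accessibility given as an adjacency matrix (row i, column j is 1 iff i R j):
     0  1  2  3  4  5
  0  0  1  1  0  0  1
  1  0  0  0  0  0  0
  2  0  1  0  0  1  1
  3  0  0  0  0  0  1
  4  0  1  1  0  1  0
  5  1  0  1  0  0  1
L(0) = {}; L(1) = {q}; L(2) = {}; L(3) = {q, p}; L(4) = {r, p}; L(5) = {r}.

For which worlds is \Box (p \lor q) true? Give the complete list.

Let φ = \Box (p \lor q). Evaluate φ at each world:
  0 (successors {1, 2, 5}): φ is false.
  1 (successors ∅): φ is true.
  2 (successors {1, 4, 5}): φ is false.
  3 (successors {5}): φ is false.
  4 (successors {1, 2, 4}): φ is false.
  5 (successors {0, 2, 5}): φ is false.
For instance, at 3:
  At 3: \Box (p \lor q) requires p \lor q at every successor {5}.
    p \lor q fails at 5, so \Box (p \lor q) is false at 3.
Satisfying worlds: {1}

1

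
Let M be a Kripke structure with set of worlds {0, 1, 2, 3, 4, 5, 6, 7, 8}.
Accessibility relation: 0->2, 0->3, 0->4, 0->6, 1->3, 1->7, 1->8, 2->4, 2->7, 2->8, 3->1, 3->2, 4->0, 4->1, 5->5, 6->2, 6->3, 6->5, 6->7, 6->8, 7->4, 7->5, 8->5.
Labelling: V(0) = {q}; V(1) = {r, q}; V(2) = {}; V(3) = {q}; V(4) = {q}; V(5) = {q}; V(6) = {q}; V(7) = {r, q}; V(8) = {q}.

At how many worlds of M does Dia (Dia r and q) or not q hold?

Recall that Dia ψ holds at a world iff ψ holds at some accessible world.
Let φ = Dia (Dia r and q) or not q. Evaluate φ at each world:
  0 (successors {2, 3, 4, 6}): φ is true.
  1 (successors {3, 7, 8}): φ is true.
  2 (successors {4, 7, 8}): φ is true.
  3 (successors {1, 2}): φ is true.
  4 (successors {0, 1}): φ is true.
  5 (successors {5}): φ is false.
  6 (successors {2, 3, 5, 7, 8}): φ is true.
  7 (successors {4, 5}): φ is true.
  8 (successors {5}): φ is false.
For instance, at 1:
  At 1: Dia (Dia r and q) is true, not q is false, so Dia (Dia r and q) or not q is true.
    At 1: Dia (Dia r and q) requires Dia r and q at some successor in {3, 7, 8}.
      Dia r and q holds at 3, so Dia (Dia r and q) is true at 1.
Satisfying worlds: {0, 1, 2, 3, 4, 6, 7}

7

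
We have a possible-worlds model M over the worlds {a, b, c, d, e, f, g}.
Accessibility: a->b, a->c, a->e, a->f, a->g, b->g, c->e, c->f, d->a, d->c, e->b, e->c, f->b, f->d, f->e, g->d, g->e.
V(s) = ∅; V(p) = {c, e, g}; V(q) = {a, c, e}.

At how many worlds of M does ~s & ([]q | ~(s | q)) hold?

4

Recall that []ψ holds at a world iff ψ holds at every accessible world, and <>ψ holds iff ψ holds at some accessible world.
Let φ = ~s & ([]q | ~(s | q)). Evaluate φ at each world:
  a (successors {b, c, e, f, g}): φ is false.
  b (successors {g}): φ is true.
  c (successors {e, f}): φ is false.
  d (successors {a, c}): φ is true.
  e (successors {b, c}): φ is false.
  f (successors {b, d, e}): φ is true.
  g (successors {d, e}): φ is true.
For instance, at e:
  At e: ~s is true, []q | ~(s | q) is false, so ~s & ([]q | ~(s | q)) is false.
    At e: []q is false, ~(s | q) is false, so []q | ~(s | q) is false.
      At e: []q requires q at every successor {b, c}.
        q fails at b, so []q is false at e.
Satisfying worlds: {b, d, f, g}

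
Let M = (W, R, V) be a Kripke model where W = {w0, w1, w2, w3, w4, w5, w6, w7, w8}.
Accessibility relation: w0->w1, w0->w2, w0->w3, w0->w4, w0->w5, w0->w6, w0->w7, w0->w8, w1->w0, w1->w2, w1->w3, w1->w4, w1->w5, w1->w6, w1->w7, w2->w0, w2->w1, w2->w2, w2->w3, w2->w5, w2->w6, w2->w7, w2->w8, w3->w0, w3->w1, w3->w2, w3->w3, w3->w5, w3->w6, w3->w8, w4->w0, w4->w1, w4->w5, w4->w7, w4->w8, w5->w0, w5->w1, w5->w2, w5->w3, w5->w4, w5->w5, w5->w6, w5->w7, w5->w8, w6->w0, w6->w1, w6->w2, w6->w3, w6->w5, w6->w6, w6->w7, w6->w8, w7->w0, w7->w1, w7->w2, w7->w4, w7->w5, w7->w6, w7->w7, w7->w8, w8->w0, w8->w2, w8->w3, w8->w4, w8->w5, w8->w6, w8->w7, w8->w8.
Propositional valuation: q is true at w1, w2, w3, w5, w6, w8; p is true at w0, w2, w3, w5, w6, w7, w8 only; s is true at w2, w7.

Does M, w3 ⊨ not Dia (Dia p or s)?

No

At w3: Dia (Dia p or s) is true, so not Dia (Dia p or s) is false.
  At w3: Dia (Dia p or s) requires Dia p or s at some successor in {w0, w1, w2, w3, w5, w6, w8}.
    Dia p or s holds at w0, so Dia (Dia p or s) is true at w3.
      At w0: Dia p is true, s is false, so Dia p or s is true.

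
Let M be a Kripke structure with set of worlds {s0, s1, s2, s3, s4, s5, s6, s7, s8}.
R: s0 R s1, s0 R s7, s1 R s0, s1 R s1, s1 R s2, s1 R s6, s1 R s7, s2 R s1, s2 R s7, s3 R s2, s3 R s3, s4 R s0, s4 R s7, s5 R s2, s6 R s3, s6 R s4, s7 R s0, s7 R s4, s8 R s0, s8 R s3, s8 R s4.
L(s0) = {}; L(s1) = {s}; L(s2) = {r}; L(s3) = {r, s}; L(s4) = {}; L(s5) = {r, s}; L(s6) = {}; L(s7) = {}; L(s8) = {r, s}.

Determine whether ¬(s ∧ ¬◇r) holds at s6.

Yes

At s6: s ∧ ¬◇r is false, so ¬(s ∧ ¬◇r) is true.
  At s6: s is false, ¬◇r is false, so s ∧ ¬◇r is false.
    At s6: ◇r is true, so ¬◇r is false.
      At s6: ◇r requires r at some successor in {s3, s4}.
        r holds at s3, so ◇r is true at s6.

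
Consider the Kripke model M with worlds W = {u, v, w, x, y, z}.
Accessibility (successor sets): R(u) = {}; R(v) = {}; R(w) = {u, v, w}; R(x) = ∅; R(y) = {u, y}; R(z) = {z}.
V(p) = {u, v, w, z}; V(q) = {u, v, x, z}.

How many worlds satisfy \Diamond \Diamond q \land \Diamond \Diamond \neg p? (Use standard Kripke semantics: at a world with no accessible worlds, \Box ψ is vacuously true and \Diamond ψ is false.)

1

Let φ = \Diamond \Diamond q \land \Diamond \Diamond \neg p. Evaluate φ at each world:
  u (successors ∅): φ is false.
  v (successors ∅): φ is false.
  w (successors {u, v, w}): φ is false.
  x (successors ∅): φ is false.
  y (successors {u, y}): φ is true.
  z (successors {z}): φ is false.
For instance, at w:
  At w: \Diamond \Diamond q is true, \Diamond \Diamond \neg p is false, so \Diamond \Diamond q \land \Diamond \Diamond \neg p is false.
    At w: \Diamond \Diamond q requires \Diamond q at some successor in {u, v, w}.
      \Diamond q holds at w, so \Diamond \Diamond q is true at w.
    At w: \Diamond \Diamond \neg p requires \Diamond \neg p at some successor in {u, v, w}.
      At u: \Diamond \neg p is false.
      At v: \Diamond \neg p is false.
      At w: \Diamond \neg p is false.
    So \Diamond \Diamond \neg p is false at w.
Satisfying worlds: {y}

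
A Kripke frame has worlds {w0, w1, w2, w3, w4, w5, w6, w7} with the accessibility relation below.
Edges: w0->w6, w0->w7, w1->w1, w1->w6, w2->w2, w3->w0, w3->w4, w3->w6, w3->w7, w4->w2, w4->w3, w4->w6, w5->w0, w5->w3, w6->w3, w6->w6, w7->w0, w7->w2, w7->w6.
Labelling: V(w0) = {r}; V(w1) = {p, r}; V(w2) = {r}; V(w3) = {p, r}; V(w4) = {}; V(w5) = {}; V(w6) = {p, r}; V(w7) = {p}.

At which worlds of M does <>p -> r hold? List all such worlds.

Let φ = <>p -> r. Evaluate φ at each world:
  w0 (successors {w6, w7}): φ is true.
  w1 (successors {w1, w6}): φ is true.
  w2 (successors {w2}): φ is true.
  w3 (successors {w0, w4, w6, w7}): φ is true.
  w4 (successors {w2, w3, w6}): φ is false.
  w5 (successors {w0, w3}): φ is false.
  w6 (successors {w3, w6}): φ is true.
  w7 (successors {w0, w2, w6}): φ is false.
For instance, at w4:
  At w4: <>p is true, r is false, so <>p -> r is false.
    At w4: <>p requires p at some successor in {w2, w3, w6}.
      p holds at w3, so <>p is true at w4.
Satisfying worlds: {w0, w1, w2, w3, w6}

w0, w1, w2, w3, w6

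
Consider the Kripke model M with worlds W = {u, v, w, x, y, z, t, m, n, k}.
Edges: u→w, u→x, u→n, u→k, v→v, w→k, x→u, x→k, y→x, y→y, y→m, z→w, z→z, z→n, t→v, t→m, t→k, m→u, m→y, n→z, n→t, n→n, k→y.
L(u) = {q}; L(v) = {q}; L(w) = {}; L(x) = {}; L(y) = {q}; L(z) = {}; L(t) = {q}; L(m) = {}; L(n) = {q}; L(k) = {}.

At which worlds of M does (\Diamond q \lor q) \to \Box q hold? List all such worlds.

v, w, m, k

Recall that \Box ψ holds at a world iff ψ holds at every accessible world, and \Diamond ψ holds iff ψ holds at some accessible world.
Let φ = (\Diamond q \lor q) \to \Box q. Evaluate φ at each world:
  u (successors {w, x, n, k}): φ is false.
  v (successors {v}): φ is true.
  w (successors {k}): φ is true.
  x (successors {u, k}): φ is false.
  y (successors {x, y, m}): φ is false.
  z (successors {w, z, n}): φ is false.
  t (successors {v, m, k}): φ is false.
  m (successors {u, y}): φ is true.
  n (successors {z, t, n}): φ is false.
  k (successors {y}): φ is true.
For instance, at n:
  At n: \Diamond q \lor q is true, \Box q is false, so (\Diamond q \lor q) \to \Box q is false.
    At n: \Diamond q is true, q is true, so \Diamond q \lor q is true.
      At n: \Diamond q requires q at some successor in {z, t, n}.
        q holds at t, so \Diamond q is true at n.
    At n: \Box q requires q at every successor {z, t, n}.
      q fails at z, so \Box q is false at n.
Satisfying worlds: {v, w, m, k}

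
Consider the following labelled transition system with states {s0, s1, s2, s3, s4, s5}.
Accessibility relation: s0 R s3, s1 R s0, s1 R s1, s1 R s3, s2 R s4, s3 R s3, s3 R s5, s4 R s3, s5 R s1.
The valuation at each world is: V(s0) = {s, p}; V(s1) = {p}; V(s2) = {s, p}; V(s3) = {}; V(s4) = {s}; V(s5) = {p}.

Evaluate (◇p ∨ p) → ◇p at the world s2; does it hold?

No

At s2: ◇p ∨ p is true, ◇p is false, so (◇p ∨ p) → ◇p is false.
  At s2: ◇p is false, p is true, so ◇p ∨ p is true.
    At s2: ◇p requires p at some successor in {s4}.
      At s4: p is false.
    So ◇p is false at s2.
  At s2: ◇p requires p at some successor in {s4}.
    At s4: p is false.
  So ◇p is false at s2.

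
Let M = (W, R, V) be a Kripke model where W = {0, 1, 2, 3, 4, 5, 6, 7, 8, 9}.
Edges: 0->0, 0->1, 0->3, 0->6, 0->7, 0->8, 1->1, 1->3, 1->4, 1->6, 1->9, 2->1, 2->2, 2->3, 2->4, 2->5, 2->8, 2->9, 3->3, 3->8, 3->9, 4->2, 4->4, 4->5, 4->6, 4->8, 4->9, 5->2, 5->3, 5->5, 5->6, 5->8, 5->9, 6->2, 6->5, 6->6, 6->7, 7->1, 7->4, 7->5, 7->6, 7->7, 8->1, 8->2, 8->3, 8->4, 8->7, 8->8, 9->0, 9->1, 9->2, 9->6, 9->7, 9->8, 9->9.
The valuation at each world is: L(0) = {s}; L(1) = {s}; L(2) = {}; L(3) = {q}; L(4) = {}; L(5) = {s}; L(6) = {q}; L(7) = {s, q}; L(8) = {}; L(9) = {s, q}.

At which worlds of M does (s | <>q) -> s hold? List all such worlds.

0, 1, 5, 7, 9

Recall that <>ψ holds at a world iff ψ holds at some accessible world.
Let φ = (s | <>q) -> s. Evaluate φ at each world:
  0 (successors {0, 1, 3, 6, 7, 8}): φ is true.
  1 (successors {1, 3, 4, 6, 9}): φ is true.
  2 (successors {1, 2, 3, 4, 5, 8, 9}): φ is false.
  3 (successors {3, 8, 9}): φ is false.
  4 (successors {2, 4, 5, 6, 8, 9}): φ is false.
  5 (successors {2, 3, 5, 6, 8, 9}): φ is true.
  6 (successors {2, 5, 6, 7}): φ is false.
  7 (successors {1, 4, 5, 6, 7}): φ is true.
  8 (successors {1, 2, 3, 4, 7, 8}): φ is false.
  9 (successors {0, 1, 2, 6, 7, 8, 9}): φ is true.
For instance, at 4:
  At 4: s | <>q is true, s is false, so (s | <>q) -> s is false.
    At 4: s is false, <>q is true, so s | <>q is true.
      At 4: <>q requires q at some successor in {2, 4, 5, 6, 8, 9}.
        q holds at 6, so <>q is true at 4.
Satisfying worlds: {0, 1, 5, 7, 9}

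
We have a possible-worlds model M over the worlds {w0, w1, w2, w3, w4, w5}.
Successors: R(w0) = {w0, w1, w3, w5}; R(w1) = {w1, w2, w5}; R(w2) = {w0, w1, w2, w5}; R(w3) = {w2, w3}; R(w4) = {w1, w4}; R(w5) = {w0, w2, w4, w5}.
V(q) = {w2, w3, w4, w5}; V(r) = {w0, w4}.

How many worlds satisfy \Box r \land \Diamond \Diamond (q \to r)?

0

Let φ = \Box r \land \Diamond \Diamond (q \to r). Evaluate φ at each world:
  w0 (successors {w0, w1, w3, w5}): φ is false.
  w1 (successors {w1, w2, w5}): φ is false.
  w2 (successors {w0, w1, w2, w5}): φ is false.
  w3 (successors {w2, w3}): φ is false.
  w4 (successors {w1, w4}): φ is false.
  w5 (successors {w0, w2, w4, w5}): φ is false.
For instance, at w2:
  At w2: \Box r is false, \Diamond \Diamond (q \to r) is true, so \Box r \land \Diamond \Diamond (q \to r) is false.
    At w2: \Box r requires r at every successor {w0, w1, w2, w5}.
      r fails at w1, so \Box r is false at w2.
    At w2: \Diamond \Diamond (q \to r) requires \Diamond (q \to r) at some successor in {w0, w1, w2, w5}.
      \Diamond (q \to r) holds at w0, so \Diamond \Diamond (q \to r) is true at w2.
Satisfying worlds: none.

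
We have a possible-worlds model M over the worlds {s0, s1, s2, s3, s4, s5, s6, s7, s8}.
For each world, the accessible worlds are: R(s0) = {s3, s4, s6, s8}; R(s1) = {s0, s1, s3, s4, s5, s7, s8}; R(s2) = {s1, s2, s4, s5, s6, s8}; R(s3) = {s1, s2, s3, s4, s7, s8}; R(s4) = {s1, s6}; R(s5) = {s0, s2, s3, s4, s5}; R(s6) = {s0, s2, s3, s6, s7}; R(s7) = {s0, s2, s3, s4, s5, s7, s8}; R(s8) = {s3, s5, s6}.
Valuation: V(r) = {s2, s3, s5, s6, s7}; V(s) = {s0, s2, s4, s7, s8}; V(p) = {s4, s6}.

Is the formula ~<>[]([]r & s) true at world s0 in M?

At s0: <>[]([]r & s) is false, so ~<>[]([]r & s) is true.
  At s0: <>[]([]r & s) requires []([]r & s) at some successor in {s3, s4, s6, s8}.
    At s3: []([]r & s) is false.
    At s4: []([]r & s) is false.
    At s6: []([]r & s) is false.
    At s8: []([]r & s) is false.
  So <>[]([]r & s) is false at s0.

Yes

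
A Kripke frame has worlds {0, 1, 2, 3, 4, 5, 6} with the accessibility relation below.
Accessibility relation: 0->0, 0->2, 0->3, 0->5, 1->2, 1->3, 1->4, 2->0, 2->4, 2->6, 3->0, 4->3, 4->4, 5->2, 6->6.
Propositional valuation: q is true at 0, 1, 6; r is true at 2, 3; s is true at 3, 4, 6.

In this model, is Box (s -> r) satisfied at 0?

At 0: Box (s -> r) requires s -> r at every successor {0, 2, 3, 5}.
  At 0: s -> r is true.
  At 2: s -> r is true.
  At 3: s -> r is true.
  At 5: s -> r is true.
So Box (s -> r) is true at 0.

Yes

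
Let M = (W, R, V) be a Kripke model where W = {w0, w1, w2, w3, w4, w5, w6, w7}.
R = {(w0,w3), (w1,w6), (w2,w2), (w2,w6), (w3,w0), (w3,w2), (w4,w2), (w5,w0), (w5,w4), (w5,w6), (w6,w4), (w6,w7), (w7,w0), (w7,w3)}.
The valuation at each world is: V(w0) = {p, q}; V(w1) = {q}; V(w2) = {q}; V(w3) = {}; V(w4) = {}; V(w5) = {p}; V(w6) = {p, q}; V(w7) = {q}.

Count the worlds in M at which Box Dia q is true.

5

Let φ = Box Dia q. Evaluate φ at each world:
  w0 (successors {w3}): φ is true.
  w1 (successors {w6}): φ is true.
  w2 (successors {w2, w6}): φ is true.
  w3 (successors {w0, w2}): φ is false.
  w4 (successors {w2}): φ is true.
  w5 (successors {w0, w4, w6}): φ is false.
  w6 (successors {w4, w7}): φ is true.
  w7 (successors {w0, w3}): φ is false.
For instance, at w2:
  At w2: Box Dia q requires Dia q at every successor {w2, w6}.
      At w2: Dia q requires q at some successor in {w2, w6}.
        q holds at w2, so Dia q is true at w2.
      At w6: Dia q requires q at some successor in {w4, w7}.
        q holds at w7, so Dia q is true at w6.
  So Box Dia q is true at w2.
Satisfying worlds: {w0, w1, w2, w4, w6}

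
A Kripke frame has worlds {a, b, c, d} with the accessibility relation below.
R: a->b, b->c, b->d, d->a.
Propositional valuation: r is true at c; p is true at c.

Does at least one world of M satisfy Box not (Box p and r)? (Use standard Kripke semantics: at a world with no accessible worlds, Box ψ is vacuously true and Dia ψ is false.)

Yes

Recall that Box ψ holds at a world iff ψ holds at every accessible world, and Dia ψ holds iff ψ holds at some accessible world.
Let φ = Box not (Box p and r). Evaluate φ at each world:
  a (successors {b}): φ is true.
  b (successors {c, d}): φ is false.
  c (successors ∅): φ is true.
  d (successors {a}): φ is true.
Detail at a (witness):
  At a: Box not (Box p and r) requires not (Box p and r) at every successor {b}.
      At b: Box p and r is false, so not (Box p and r) is true.
  So Box not (Box p and r) is true at a.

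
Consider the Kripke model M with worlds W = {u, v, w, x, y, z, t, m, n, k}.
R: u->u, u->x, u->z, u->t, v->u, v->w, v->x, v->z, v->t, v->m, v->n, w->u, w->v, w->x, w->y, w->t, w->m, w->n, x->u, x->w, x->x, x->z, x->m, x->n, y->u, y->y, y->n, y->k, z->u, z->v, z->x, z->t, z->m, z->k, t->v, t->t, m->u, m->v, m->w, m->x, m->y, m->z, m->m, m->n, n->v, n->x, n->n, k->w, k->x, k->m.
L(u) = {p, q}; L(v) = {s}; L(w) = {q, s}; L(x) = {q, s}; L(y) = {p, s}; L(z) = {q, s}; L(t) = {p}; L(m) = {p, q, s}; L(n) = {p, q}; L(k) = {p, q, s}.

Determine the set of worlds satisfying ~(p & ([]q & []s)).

Let φ = ~(p & ([]q & []s)). Evaluate φ at each world:
  u (successors {u, x, z, t}): φ is true.
  v (successors {u, w, x, z, t, m, n}): φ is true.
  w (successors {u, v, x, y, t, m, n}): φ is true.
  x (successors {u, w, x, z, m, n}): φ is true.
  y (successors {u, y, n, k}): φ is true.
  z (successors {u, v, x, t, m, k}): φ is true.
  t (successors {v, t}): φ is true.
  m (successors {u, v, w, x, y, z, m, n}): φ is true.
  n (successors {v, x, n}): φ is true.
  k (successors {w, x, m}): φ is false.
For instance, at w:
  At w: p & ([]q & []s) is false, so ~(p & ([]q & []s)) is true.
    At w: p is false, []q & []s is false, so p & ([]q & []s) is false.
      At w: []q is false, []s is false, so []q & []s is false.
Satisfying worlds: {u, v, w, x, y, z, t, m, n}

u, v, w, x, y, z, t, m, n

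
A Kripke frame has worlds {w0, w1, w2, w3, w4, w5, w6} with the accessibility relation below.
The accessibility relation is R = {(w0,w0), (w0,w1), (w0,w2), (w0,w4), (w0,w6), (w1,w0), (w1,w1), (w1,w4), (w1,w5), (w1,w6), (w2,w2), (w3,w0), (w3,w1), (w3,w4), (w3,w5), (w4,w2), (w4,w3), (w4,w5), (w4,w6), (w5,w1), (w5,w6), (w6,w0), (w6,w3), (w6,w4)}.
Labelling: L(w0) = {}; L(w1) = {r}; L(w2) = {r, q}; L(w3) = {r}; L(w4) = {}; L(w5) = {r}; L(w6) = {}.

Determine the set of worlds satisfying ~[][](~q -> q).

Let φ = ~[][](~q -> q). Evaluate φ at each world:
  w0 (successors {w0, w1, w2, w4, w6}): φ is true.
  w1 (successors {w0, w1, w4, w5, w6}): φ is true.
  w2 (successors {w2}): φ is false.
  w3 (successors {w0, w1, w4, w5}): φ is true.
  w4 (successors {w2, w3, w5, w6}): φ is true.
  w5 (successors {w1, w6}): φ is true.
  w6 (successors {w0, w3, w4}): φ is true.
For instance, at w5:
  At w5: [][](~q -> q) is false, so ~[][](~q -> q) is true.
    At w5: [][](~q -> q) requires [](~q -> q) at every successor {w1, w6}.
      [](~q -> q) fails at w1, so [][](~q -> q) is false at w5.
Satisfying worlds: {w0, w1, w3, w4, w5, w6}

w0, w1, w3, w4, w5, w6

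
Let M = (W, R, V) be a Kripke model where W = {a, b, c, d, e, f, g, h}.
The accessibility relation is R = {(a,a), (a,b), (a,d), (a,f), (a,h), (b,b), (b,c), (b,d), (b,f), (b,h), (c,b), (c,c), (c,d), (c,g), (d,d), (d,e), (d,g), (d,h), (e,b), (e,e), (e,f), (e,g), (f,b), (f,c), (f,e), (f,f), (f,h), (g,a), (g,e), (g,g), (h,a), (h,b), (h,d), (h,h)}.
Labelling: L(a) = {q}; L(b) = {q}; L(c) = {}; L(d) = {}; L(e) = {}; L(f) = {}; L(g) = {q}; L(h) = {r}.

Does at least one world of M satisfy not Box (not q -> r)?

Yes

Let φ = not Box (not q -> r). Evaluate φ at each world:
  a (successors {a, b, d, f, h}): φ is true.
  b (successors {b, c, d, f, h}): φ is true.
  c (successors {b, c, d, g}): φ is true.
  d (successors {d, e, g, h}): φ is true.
  e (successors {b, e, f, g}): φ is true.
  f (successors {b, c, e, f, h}): φ is true.
  g (successors {a, e, g}): φ is true.
  h (successors {a, b, d, h}): φ is true.
Detail at a (witness):
  At a: Box (not q -> r) is false, so not Box (not q -> r) is true.
    At a: Box (not q -> r) requires not q -> r at every successor {a, b, d, f, h}.
      not q -> r fails at d, so Box (not q -> r) is false at a.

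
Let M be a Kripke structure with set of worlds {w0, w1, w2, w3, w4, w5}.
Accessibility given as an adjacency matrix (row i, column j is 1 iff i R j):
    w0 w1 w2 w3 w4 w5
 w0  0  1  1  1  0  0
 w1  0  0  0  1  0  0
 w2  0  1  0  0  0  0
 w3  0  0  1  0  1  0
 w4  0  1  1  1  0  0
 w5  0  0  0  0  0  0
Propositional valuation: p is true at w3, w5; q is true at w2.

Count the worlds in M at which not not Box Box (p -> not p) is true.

2

Let φ = not not Box Box (p -> not p). Evaluate φ at each world:
  w0 (successors {w1, w2, w3}): φ is false.
  w1 (successors {w3}): φ is true.
  w2 (successors {w1}): φ is false.
  w3 (successors {w2, w4}): φ is false.
  w4 (successors {w1, w2, w3}): φ is false.
  w5 (successors ∅): φ is true.
For instance, at w0:
  At w0: not Box Box (p -> not p) is true, so not not Box Box (p -> not p) is false.
    At w0: Box Box (p -> not p) is false, so not Box Box (p -> not p) is true.
      At w0: Box Box (p -> not p) requires Box (p -> not p) at every successor {w1, w2, w3}.
        Box (p -> not p) fails at w1, so Box Box (p -> not p) is false at w0.
Satisfying worlds: {w1, w5}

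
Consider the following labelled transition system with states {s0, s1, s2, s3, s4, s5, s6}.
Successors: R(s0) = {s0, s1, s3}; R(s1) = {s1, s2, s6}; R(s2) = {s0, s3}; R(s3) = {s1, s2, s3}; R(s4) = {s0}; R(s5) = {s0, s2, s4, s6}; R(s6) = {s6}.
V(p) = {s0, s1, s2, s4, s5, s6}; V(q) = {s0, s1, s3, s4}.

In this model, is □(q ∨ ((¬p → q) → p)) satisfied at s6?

Yes

Recall that □ψ holds at a world iff ψ holds at every accessible world, and ◇ψ holds iff ψ holds at some accessible world.
At s6: □(q ∨ ((¬p → q) → p)) requires q ∨ ((¬p → q) → p) at every successor {s6}.
  At s6: q ∨ ((¬p → q) → p) is true.
So □(q ∨ ((¬p → q) → p)) is true at s6.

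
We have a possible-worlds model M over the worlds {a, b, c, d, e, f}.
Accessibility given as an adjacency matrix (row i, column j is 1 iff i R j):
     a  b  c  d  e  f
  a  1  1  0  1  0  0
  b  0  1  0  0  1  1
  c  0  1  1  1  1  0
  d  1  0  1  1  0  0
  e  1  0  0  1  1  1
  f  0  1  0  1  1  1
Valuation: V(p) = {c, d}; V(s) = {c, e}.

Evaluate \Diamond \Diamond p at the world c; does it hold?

Yes

At c: \Diamond \Diamond p requires \Diamond p at some successor in {b, c, d, e}.
  \Diamond p holds at c, so \Diamond \Diamond p is true at c.
    At c: \Diamond p requires p at some successor in {b, c, d, e}.
      p holds at c, so \Diamond p is true at c.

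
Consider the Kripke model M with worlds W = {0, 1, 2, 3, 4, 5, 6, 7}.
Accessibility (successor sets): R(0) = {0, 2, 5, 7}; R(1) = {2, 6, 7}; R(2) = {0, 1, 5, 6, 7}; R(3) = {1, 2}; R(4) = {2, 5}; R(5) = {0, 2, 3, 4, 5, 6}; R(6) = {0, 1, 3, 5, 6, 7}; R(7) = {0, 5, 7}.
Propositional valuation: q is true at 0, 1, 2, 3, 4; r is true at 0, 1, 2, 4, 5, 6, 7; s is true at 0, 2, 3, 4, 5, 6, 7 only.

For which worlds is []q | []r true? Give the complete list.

Let φ = []q | []r. Evaluate φ at each world:
  0 (successors {0, 2, 5, 7}): φ is true.
  1 (successors {2, 6, 7}): φ is true.
  2 (successors {0, 1, 5, 6, 7}): φ is true.
  3 (successors {1, 2}): φ is true.
  4 (successors {2, 5}): φ is true.
  5 (successors {0, 2, 3, 4, 5, 6}): φ is false.
  6 (successors {0, 1, 3, 5, 6, 7}): φ is false.
  7 (successors {0, 5, 7}): φ is true.
For instance, at 3:
  At 3: []q is true, []r is true, so []q | []r is true.
    At 3: []q requires q at every successor {1, 2}.
      At 1: q is true.
      At 2: q is true.
    So []q is true at 3.
    At 3: []r requires r at every successor {1, 2}.
      At 1: r is true.
      At 2: r is true.
    So []r is true at 3.
Satisfying worlds: {0, 1, 2, 3, 4, 7}

0, 1, 2, 3, 4, 7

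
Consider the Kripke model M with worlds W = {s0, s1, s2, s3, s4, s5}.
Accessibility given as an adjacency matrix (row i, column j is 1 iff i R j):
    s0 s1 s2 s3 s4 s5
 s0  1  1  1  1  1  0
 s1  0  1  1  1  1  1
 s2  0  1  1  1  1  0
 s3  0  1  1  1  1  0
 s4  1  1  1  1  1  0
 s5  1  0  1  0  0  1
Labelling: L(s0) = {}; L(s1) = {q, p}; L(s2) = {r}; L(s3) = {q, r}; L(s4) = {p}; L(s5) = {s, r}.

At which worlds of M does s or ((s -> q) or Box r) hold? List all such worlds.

Let φ = s or ((s -> q) or Box r). Evaluate φ at each world:
  s0 (successors {s0, s1, s2, s3, s4}): φ is true.
  s1 (successors {s1, s2, s3, s4, s5}): φ is true.
  s2 (successors {s1, s2, s3, s4}): φ is true.
  s3 (successors {s1, s2, s3, s4}): φ is true.
  s4 (successors {s0, s1, s2, s3, s4}): φ is true.
  s5 (successors {s0, s2, s5}): φ is true.
For instance, at s3:
  At s3: s is false, (s -> q) or Box r is true, so s or ((s -> q) or Box r) is true.
    At s3: s -> q is true, Box r is false, so (s -> q) or Box r is true.
      At s3: Box r requires r at every successor {s1, s2, s3, s4}.
        r fails at s1, so Box r is false at s3.
Satisfying worlds: {s0, s1, s2, s3, s4, s5}

s0, s1, s2, s3, s4, s5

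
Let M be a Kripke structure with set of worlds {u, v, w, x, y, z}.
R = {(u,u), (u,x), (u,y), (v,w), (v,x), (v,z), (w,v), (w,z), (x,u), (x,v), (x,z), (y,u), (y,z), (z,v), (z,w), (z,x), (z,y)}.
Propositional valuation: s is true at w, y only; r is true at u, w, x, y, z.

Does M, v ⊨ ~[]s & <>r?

At v: ~[]s is true, <>r is true, so ~[]s & <>r is true.
  At v: []s is false, so ~[]s is true.
    At v: []s requires s at every successor {w, x, z}.
      s fails at x, so []s is false at v.
  At v: <>r requires r at some successor in {w, x, z}.
    r holds at w, so <>r is true at v.

Yes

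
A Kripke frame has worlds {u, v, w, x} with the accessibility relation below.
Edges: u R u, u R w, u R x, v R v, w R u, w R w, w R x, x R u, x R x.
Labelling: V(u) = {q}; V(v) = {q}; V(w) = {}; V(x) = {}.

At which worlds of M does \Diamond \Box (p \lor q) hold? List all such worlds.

Let φ = \Diamond \Box (p \lor q). Evaluate φ at each world:
  u (successors {u, w, x}): φ is false.
  v (successors {v}): φ is true.
  w (successors {u, w, x}): φ is false.
  x (successors {u, x}): φ is false.
For instance, at x:
  At x: \Diamond \Box (p \lor q) requires \Box (p \lor q) at some successor in {u, x}.
    At u: \Box (p \lor q) is false.
    At x: \Box (p \lor q) is false.
  So \Diamond \Box (p \lor q) is false at x.
Satisfying worlds: {v}

v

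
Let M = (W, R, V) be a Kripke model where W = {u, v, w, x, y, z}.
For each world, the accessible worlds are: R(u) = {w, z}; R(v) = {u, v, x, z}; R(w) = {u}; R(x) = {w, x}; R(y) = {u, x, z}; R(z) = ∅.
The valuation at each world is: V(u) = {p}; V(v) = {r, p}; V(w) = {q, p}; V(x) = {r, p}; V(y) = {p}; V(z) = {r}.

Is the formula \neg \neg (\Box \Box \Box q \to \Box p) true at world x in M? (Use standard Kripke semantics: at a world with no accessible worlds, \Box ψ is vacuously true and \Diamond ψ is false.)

Yes

Recall that \Box ψ holds at a world iff ψ holds at every accessible world, and \Diamond ψ holds iff ψ holds at some accessible world.
At x: \neg (\Box \Box \Box q \to \Box p) is false, so \neg \neg (\Box \Box \Box q \to \Box p) is true.
  At x: \Box \Box \Box q \to \Box p is true, so \neg (\Box \Box \Box q \to \Box p) is false.
    At x: \Box \Box \Box q is false, \Box p is true, so \Box \Box \Box q \to \Box p is true.
      At x: \Box \Box \Box q requires \Box \Box q at every successor {w, x}.
        \Box \Box q fails at w, so \Box \Box \Box q is false at x.
      At x: \Box p requires p at every successor {w, x}.
        At w: p is true.
        At x: p is true.
      So \Box p is true at x.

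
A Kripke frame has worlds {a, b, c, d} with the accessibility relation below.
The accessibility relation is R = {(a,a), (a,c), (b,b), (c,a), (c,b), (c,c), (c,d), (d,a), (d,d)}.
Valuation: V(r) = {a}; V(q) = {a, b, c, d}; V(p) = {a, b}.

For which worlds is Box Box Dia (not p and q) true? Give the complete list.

d

Let φ = Box Box Dia (not p and q). Evaluate φ at each world:
  a (successors {a, c}): φ is false.
  b (successors {b}): φ is false.
  c (successors {a, b, c, d}): φ is false.
  d (successors {a, d}): φ is true.
For instance, at c:
  At c: Box Box Dia (not p and q) requires Box Dia (not p and q) at every successor {a, b, c, d}.
    Box Dia (not p and q) fails at b, so Box Box Dia (not p and q) is false at c.
      At b: Box Dia (not p and q) requires Dia (not p and q) at every successor {b}.
        Dia (not p and q) fails at b, so Box Dia (not p and q) is false at b.
Satisfying worlds: {d}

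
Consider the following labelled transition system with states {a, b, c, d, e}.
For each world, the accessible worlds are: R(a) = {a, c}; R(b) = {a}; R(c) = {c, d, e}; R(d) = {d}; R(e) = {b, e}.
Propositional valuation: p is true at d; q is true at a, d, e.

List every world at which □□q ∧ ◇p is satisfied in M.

Let φ = □□q ∧ ◇p. Evaluate φ at each world:
  a (successors {a, c}): φ is false.
  b (successors {a}): φ is false.
  c (successors {c, d, e}): φ is false.
  d (successors {d}): φ is true.
  e (successors {b, e}): φ is false.
For instance, at c:
  At c: □□q is false, ◇p is true, so □□q ∧ ◇p is false.
    At c: □□q requires □q at every successor {c, d, e}.
      □q fails at c, so □□q is false at c.
    At c: ◇p requires p at some successor in {c, d, e}.
      p holds at d, so ◇p is true at c.
Satisfying worlds: {d}

d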